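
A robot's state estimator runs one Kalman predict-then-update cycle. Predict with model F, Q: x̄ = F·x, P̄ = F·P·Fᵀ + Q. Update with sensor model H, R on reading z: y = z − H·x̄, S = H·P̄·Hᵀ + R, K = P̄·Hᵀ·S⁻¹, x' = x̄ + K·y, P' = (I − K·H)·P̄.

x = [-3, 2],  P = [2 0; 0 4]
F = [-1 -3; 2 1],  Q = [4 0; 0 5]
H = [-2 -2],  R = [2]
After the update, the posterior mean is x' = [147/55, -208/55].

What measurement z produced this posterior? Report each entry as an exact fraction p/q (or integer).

z = [2]

x̄ = F·x = [-3, -4]
P̄ = F·P·Fᵀ + Q = [42 -16; -16 17]
S = H·P̄·Hᵀ + R = [110]
K = P̄·Hᵀ·S⁻¹ = [-26/55; -1/55]
x' − x̄ = [312/55, 12/55] = K·y
y = (KᵀK)⁻¹·Kᵀ·(x' − x̄) = [-12]
z = y + H·x̄ = [-12] + [14] = [2]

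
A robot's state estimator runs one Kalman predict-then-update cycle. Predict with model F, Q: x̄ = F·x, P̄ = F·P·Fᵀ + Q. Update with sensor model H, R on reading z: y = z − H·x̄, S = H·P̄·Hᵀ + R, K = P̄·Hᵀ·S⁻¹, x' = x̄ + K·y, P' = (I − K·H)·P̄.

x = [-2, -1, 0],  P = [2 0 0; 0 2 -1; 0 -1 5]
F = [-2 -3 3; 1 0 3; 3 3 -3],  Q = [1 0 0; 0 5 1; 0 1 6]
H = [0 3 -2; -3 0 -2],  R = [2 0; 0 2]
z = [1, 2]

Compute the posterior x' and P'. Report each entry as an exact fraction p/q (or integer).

x̄ = F·x = [7, -2, -9]
P̄ = F·P·Fᵀ + Q = [90 50 -93; 50 52 -47; -93 -47 105]
y = z − H·x̄ = [-11, 5]
S = H·P̄·Hᵀ + R = [1454 -306; -306 116]
K = P̄·Hᵀ·S⁻¹ = [3318/18757 -4830/18757; 2966/18757 -1231/18757; -9801/37514 -1770/18757]
x' = x̄ + K·y = [70651/18757, -76295/18757, -247515/37514]
P' = (I − K·H)·P̄ = [167562/18757 -162130/18757 -246513/18757; -162130/18757 164928/18757 244426/18757; -246513/18757 244426/18757 743079/37514]

x' = [70651/18757, -76295/18757, -247515/37514]
P' = [167562/18757 -162130/18757 -246513/18757; -162130/18757 164928/18757 244426/18757; -246513/18757 244426/18757 743079/37514]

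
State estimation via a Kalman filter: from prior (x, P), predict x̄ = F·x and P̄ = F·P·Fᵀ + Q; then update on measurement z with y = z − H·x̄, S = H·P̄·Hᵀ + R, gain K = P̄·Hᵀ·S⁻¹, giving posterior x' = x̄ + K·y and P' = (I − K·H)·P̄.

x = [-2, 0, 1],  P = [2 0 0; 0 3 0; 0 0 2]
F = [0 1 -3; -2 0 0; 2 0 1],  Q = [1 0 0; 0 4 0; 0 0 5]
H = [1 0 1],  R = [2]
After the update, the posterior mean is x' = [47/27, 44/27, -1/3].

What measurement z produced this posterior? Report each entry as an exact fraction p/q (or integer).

x̄ = F·x = [-3, 4, -3]
P̄ = F·P·Fᵀ + Q = [22 0 -6; 0 12 -8; -6 -8 15]
S = H·P̄·Hᵀ + R = [27]
K = P̄·Hᵀ·S⁻¹ = [16/27; -8/27; 1/3]
x' − x̄ = [128/27, -64/27, 8/3] = K·y
y = (KᵀK)⁻¹·Kᵀ·(x' − x̄) = [8]
z = y + H·x̄ = [8] + [-6] = [2]

z = [2]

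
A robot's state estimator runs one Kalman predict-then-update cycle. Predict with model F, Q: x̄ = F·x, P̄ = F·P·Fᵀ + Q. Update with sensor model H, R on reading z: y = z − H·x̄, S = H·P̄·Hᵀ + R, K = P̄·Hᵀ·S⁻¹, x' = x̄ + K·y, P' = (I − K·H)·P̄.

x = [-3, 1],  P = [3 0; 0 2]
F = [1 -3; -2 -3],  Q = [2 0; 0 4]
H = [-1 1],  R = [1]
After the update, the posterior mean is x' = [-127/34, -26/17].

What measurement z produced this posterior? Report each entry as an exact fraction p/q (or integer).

z = [2]

x̄ = F·x = [-6, 3]
P̄ = F·P·Fᵀ + Q = [23 12; 12 34]
S = H·P̄·Hᵀ + R = [34]
K = P̄·Hᵀ·S⁻¹ = [-11/34; 11/17]
x' − x̄ = [77/34, -77/17] = K·y
y = (KᵀK)⁻¹·Kᵀ·(x' − x̄) = [-7]
z = y + H·x̄ = [-7] + [9] = [2]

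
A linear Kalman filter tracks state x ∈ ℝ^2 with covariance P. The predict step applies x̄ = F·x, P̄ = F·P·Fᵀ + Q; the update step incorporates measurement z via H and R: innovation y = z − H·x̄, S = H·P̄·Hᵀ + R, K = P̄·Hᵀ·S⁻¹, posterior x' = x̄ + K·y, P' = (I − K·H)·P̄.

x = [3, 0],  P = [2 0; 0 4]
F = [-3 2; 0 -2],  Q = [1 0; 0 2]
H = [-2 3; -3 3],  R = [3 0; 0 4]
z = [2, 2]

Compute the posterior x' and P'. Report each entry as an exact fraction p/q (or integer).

x̄ = F·x = [-9, 0]
P̄ = F·P·Fᵀ + Q = [35 -16; -16 18]
y = z − H·x̄ = [-16, -25]
S = H·P̄·Hᵀ + R = [497 612; 612 769]
K = P̄·Hᵀ·S⁻¹ = [2894/7649 -3825/7649; 3710/7649 -1938/7649]
x' = x̄ + K·y = [-19520/7649, -10910/7649]
P' = (I − K·H)·P̄ = [23982/7649 18882/7649; 18882/7649 16298/7649]

x' = [-19520/7649, -10910/7649]
P' = [23982/7649 18882/7649; 18882/7649 16298/7649]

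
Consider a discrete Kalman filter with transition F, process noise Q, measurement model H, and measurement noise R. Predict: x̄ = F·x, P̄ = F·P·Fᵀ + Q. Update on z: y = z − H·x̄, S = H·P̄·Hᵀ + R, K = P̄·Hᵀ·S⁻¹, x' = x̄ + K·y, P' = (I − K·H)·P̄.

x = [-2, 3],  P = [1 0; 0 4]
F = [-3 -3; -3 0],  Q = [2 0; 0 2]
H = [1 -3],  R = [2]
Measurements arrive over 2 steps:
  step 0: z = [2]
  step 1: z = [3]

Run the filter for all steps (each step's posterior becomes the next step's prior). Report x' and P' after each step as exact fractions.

step 0: x' = [89/47, 6/47], P' = [2009/47 663/47; 663/47 229/47]
step 1: x' = [6345/51551, -49686/51551], P' = [1286702/51551 455550/51551; 455550/51551 172168/51551]

step 0: x̄ = F·x = [-3, 6]
step 0: P̄ = F·P·Fᵀ + Q = [47 9; 9 11]
step 0: y = z − H·x̄ = [23]
step 0: S = H·P̄·Hᵀ + R = [94]
step 0: K = P̄·Hᵀ·S⁻¹ = [10/47; -12/47]
step 0: x' = x̄ + K·y = [89/47, 6/47]
step 0: P' = (I − K·H)·P̄ = [2009/47 663/47; 663/47 229/47]
step 1: x̄ = F·x = [-285/47, -267/47]
step 1: P̄ = F·P·Fᵀ + Q = [32170/47 24048/47; 24048/47 18175/47]
step 1: y = z − H·x̄ = [-375/47]
step 1: S = H·P̄·Hᵀ + R = [51551/47]
step 1: K = P̄·Hᵀ·S⁻¹ = [-39974/51551; -30477/51551]
step 1: x' = x̄ + K·y = [6345/51551, -49686/51551]
step 1: P' = (I − K·H)·P̄ = [1286702/51551 455550/51551; 455550/51551 172168/51551]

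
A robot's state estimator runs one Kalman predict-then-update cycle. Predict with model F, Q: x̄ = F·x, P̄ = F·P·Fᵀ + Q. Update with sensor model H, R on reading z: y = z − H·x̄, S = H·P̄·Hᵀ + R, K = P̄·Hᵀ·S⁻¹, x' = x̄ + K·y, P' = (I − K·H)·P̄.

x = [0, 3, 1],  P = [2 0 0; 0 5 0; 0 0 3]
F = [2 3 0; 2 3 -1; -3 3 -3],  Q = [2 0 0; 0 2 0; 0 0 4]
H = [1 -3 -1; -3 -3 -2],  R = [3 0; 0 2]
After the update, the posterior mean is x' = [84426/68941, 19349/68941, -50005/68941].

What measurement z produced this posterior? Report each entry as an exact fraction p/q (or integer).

x̄ = F·x = [9, 8, 6]
P̄ = F·P·Fᵀ + Q = [55 53 33; 53 58 42; 33 42 94]
S = H·P̄·Hᵀ + R = [542 1274; 1274 3249]
K = P̄·Hᵀ·S⁻¹ = [51747/137882 -18421/68941; 1671/137882 -9176/68941; -81401/137882 7196/68941]
x' − x̄ = [-536043/68941, -532179/68941, -463651/68941] = K·y
y = (KᵀK)⁻¹·Kᵀ·(x' − x̄) = [22, 60]
z = y + H·x̄ = [22, 60] + [-21, -63] = [1, -3]

z = [1, -3]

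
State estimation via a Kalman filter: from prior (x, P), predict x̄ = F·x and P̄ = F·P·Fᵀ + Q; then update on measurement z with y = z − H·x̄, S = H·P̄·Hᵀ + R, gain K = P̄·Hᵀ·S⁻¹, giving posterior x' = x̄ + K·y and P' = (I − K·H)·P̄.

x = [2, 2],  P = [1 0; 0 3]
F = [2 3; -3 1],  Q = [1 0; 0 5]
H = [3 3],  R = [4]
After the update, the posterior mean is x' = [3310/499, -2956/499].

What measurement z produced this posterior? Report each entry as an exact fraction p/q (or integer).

x̄ = F·x = [10, -4]
P̄ = F·P·Fᵀ + Q = [32 3; 3 17]
S = H·P̄·Hᵀ + R = [499]
K = P̄·Hᵀ·S⁻¹ = [105/499; 60/499]
x' − x̄ = [-1680/499, -960/499] = K·y
y = (KᵀK)⁻¹·Kᵀ·(x' − x̄) = [-16]
z = y + H·x̄ = [-16] + [18] = [2]

z = [2]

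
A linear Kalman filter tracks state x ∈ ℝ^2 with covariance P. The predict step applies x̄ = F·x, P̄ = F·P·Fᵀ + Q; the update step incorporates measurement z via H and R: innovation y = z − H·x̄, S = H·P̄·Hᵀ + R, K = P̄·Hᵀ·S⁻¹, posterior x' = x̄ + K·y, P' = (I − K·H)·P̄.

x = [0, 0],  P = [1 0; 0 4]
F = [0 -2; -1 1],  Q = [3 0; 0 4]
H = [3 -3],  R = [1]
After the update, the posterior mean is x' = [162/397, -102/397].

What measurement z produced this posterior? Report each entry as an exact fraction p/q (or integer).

z = [2]

x̄ = F·x = [0, 0]
P̄ = F·P·Fᵀ + Q = [19 -8; -8 9]
S = H·P̄·Hᵀ + R = [397]
K = P̄·Hᵀ·S⁻¹ = [81/397; -51/397]
x' − x̄ = [162/397, -102/397] = K·y
y = (KᵀK)⁻¹·Kᵀ·(x' − x̄) = [2]
z = y + H·x̄ = [2] + [0] = [2]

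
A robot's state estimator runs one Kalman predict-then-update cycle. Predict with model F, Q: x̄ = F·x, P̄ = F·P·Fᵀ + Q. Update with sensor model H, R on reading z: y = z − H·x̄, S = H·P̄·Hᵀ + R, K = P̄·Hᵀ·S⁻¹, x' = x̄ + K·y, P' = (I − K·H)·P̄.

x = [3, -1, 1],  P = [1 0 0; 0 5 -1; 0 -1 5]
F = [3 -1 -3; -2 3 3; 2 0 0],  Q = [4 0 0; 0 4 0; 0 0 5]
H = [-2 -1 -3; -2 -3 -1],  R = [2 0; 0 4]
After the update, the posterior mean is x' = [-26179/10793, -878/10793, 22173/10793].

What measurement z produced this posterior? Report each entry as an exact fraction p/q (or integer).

x̄ = F·x = [7, -6, 6]
P̄ = F·P·Fᵀ + Q = [57 -54 6; -54 80 -4; 6 -4 9]
S = H·P̄·Hᵀ + R = [223 71; 71 313]
K = P̄·Hᵀ·S⁻¹ = [-4566/10793 2484/10793; 10804/32379 -15692/32379; -5158/32379 239/32379]
x' − x̄ = [-101730/10793, 63880/10793, -42585/10793] = K·y
y = (KᵀK)⁻¹·Kᵀ·(x' − x̄) = [25, 5]
z = y + H·x̄ = [25, 5] + [-26, -2] = [-1, 3]

z = [-1, 3]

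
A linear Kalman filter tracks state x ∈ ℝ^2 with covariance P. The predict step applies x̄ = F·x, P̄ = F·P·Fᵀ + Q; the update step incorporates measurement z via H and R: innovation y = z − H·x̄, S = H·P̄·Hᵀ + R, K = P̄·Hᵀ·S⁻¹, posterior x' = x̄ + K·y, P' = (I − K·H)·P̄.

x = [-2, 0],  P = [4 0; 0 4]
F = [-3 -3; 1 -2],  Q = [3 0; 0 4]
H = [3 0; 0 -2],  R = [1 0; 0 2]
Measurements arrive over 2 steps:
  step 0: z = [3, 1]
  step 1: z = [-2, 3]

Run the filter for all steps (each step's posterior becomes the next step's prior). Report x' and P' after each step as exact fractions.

step 0: x' = [30813/30532, -4205/7633], P' = [3387/30532 3/7633; 3/7633 3732/7633]
step 1: x' = [-898254/1286119, -31555340/27008499], P' = [140781/1286119 3783/1286119; 3783/1286119 12334072/27008499]

step 0: x̄ = F·x = [6, -2]
step 0: P̄ = F·P·Fᵀ + Q = [75 12; 12 24]
step 0: y = z − H·x̄ = [-15, -3]
step 0: S = H·P̄·Hᵀ + R = [676 -72; -72 98]
step 0: K = P̄·Hᵀ·S⁻¹ = [10161/30532 -3/7633; 9/7633 -3732/7633]
step 0: x' = x̄ + K·y = [30813/30532, -4205/7633]
step 0: P' = (I − K·H)·P̄ = [3387/30532 3/7633; 3/7633 3732/7633]
step 1: x̄ = F·x = [-41979/30532, 64453/30532]
step 1: P̄ = F·P·Fᵀ + Q = [256647/30532 79443/30532; 79443/30532 185179/30532]
step 1: y = z − H·x̄ = [64873/30532, 110251/15266]
step 1: S = H·P̄·Hᵀ + R = [2340355/30532 -238329/15266; -238329/15266 200445/7633]
step 1: K = P̄·Hᵀ·S⁻¹ = [422343/1286119 -3783/1286119; 11349/1286119 -12334072/27008499]
step 1: x' = x̄ + K·y = [-898254/1286119, -31555340/27008499]
step 1: P' = (I − K·H)·P̄ = [140781/1286119 3783/1286119; 3783/1286119 12334072/27008499]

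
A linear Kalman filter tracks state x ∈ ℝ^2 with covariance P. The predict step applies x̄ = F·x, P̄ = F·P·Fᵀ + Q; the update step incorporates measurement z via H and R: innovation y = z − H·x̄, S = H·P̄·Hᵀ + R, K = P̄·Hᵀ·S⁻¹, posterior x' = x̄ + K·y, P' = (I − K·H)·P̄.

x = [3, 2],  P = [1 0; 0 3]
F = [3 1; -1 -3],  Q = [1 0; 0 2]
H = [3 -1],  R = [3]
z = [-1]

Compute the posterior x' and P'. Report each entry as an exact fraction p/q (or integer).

x̄ = F·x = [11, -9]
P̄ = F·P·Fᵀ + Q = [13 -12; -12 30]
y = z − H·x̄ = [-43]
S = H·P̄·Hᵀ + R = [222]
K = P̄·Hᵀ·S⁻¹ = [17/74; -11/37]
x' = x̄ + K·y = [83/74, 140/37]
P' = (I − K·H)·P̄ = [95/74 117/37; 117/37 384/37]

x' = [83/74, 140/37]
P' = [95/74 117/37; 117/37 384/37]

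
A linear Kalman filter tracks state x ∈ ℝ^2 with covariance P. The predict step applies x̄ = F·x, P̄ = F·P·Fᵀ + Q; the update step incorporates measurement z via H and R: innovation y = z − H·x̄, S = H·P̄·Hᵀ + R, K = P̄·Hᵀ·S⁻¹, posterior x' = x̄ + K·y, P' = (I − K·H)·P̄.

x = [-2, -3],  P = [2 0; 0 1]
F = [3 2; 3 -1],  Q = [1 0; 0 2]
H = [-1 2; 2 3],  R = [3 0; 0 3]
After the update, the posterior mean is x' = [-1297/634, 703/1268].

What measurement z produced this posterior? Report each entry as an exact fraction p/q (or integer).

z = [2, -2]

x̄ = F·x = [-12, -3]
P̄ = F·P·Fᵀ + Q = [23 16; 16 21]
S = H·P̄·Hᵀ + R = [46 96; 96 476]
K = P̄·Hᵀ·S⁻¹ = [-237/634 173/634; 407/1585 937/6340]
x' − x̄ = [6311/634, 4507/1268] = K·y
y = (KᵀK)⁻¹·Kᵀ·(x' − x̄) = [-4, 31]
z = y + H·x̄ = [-4, 31] + [6, -33] = [2, -2]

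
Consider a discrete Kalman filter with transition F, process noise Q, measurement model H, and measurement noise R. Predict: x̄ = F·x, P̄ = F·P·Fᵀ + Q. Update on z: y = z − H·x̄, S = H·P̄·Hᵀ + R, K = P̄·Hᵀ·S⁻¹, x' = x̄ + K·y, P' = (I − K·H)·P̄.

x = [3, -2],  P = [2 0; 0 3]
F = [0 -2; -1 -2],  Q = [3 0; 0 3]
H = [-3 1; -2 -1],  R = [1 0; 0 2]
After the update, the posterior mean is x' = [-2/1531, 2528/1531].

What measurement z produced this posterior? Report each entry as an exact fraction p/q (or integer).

x̄ = F·x = [4, 1]
P̄ = F·P·Fᵀ + Q = [15 12; 12 17]
S = H·P̄·Hᵀ + R = [81 85; 85 127]
K = P̄·Hᵀ·S⁻¹ = [-621/3062 -597/3062; 536/1531 -853/1531]
x' − x̄ = [-6126/1531, 997/1531] = K·y
y = (KᵀK)⁻¹·Kᵀ·(x' − x̄) = [13, 7]
z = y + H·x̄ = [13, 7] + [-11, -9] = [2, -2]

z = [2, -2]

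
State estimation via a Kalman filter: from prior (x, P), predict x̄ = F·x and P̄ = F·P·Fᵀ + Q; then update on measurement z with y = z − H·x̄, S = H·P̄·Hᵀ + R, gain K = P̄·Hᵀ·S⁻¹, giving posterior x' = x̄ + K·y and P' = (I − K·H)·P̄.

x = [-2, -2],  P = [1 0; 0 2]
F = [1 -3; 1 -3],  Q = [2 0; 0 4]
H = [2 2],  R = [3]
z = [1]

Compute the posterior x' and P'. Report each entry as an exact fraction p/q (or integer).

x' = [124/331, 64/331]
P' = [551/331 -431/331; -431/331 557/331]

x̄ = F·x = [4, 4]
P̄ = F·P·Fᵀ + Q = [21 19; 19 23]
y = z − H·x̄ = [-15]
S = H·P̄·Hᵀ + R = [331]
K = P̄·Hᵀ·S⁻¹ = [80/331; 84/331]
x' = x̄ + K·y = [124/331, 64/331]
P' = (I − K·H)·P̄ = [551/331 -431/331; -431/331 557/331]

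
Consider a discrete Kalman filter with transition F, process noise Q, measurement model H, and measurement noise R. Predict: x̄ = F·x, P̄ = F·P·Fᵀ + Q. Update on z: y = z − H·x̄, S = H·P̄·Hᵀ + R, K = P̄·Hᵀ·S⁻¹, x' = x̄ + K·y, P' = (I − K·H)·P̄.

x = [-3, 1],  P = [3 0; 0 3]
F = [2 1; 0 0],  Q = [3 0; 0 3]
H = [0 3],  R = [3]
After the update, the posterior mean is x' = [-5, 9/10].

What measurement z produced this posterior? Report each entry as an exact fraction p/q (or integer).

z = [3]

x̄ = F·x = [-5, 0]
P̄ = F·P·Fᵀ + Q = [18 0; 0 3]
S = H·P̄·Hᵀ + R = [30]
K = P̄·Hᵀ·S⁻¹ = [0; 3/10]
x' − x̄ = [0, 9/10] = K·y
y = (KᵀK)⁻¹·Kᵀ·(x' − x̄) = [3]
z = y + H·x̄ = [3] + [0] = [3]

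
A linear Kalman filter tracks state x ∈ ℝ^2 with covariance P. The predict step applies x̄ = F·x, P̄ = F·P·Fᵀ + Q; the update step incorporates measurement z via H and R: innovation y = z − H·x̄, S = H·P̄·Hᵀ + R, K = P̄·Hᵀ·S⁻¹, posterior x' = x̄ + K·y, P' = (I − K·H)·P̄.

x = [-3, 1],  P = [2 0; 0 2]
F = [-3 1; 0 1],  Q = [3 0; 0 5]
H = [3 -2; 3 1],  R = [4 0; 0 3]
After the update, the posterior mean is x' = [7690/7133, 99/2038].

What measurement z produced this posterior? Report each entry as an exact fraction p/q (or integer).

x̄ = F·x = [10, 1]
P̄ = F·P·Fᵀ + Q = [23 2; 2 7]
S = H·P̄·Hᵀ + R = [215 187; 187 229]
K = P̄·Hᵀ·S⁻¹ = [804/7133 1555/7133; -609/2038 613/2038]
x' − x̄ = [-63640/7133, -1939/2038] = K·y
y = (KᵀK)⁻¹·Kᵀ·(x' − x̄) = [-25, -28]
z = y + H·x̄ = [-25, -28] + [28, 31] = [3, 3]

z = [3, 3]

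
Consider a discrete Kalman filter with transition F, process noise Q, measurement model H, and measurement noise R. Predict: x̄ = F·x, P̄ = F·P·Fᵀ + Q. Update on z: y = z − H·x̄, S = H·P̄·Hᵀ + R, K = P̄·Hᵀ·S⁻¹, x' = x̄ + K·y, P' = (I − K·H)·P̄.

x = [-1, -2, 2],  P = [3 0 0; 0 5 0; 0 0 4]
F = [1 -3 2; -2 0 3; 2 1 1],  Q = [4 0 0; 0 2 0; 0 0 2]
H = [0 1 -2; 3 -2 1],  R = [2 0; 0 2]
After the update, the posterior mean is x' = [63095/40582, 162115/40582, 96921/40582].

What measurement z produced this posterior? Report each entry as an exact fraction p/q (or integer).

z = [-1, -1]

x̄ = F·x = [9, 8, -2]
P̄ = F·P·Fᵀ + Q = [68 18 -1; 18 50 0; -1 0 23]
S = H·P̄·Hᵀ + R = [144 -86; -86 615]
K = P̄·Hᵀ·S⁻¹ = [13331/40582 6442/20291; 13397/40582 -581/20291; -13285/40582 -269/20291]
x' − x̄ = [-302143/40582, -162541/40582, 178085/40582] = K·y
y = (KᵀK)⁻¹·Kᵀ·(x' − x̄) = [-13, -10]
z = y + H·x̄ = [-13, -10] + [12, 9] = [-1, -1]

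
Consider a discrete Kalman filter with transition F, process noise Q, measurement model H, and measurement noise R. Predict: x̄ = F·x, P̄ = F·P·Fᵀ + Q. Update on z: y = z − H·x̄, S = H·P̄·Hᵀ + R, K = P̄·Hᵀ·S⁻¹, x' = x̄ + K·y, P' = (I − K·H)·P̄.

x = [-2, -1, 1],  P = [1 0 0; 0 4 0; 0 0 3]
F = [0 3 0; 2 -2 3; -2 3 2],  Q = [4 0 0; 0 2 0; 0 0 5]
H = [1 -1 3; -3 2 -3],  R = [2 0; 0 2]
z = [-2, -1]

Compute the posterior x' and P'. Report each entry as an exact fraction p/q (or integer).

x' = [-114537/88727, -432449/88727, -152450/88727]
P' = [290696/88727 515240/88727 66112/88727; 515240/88727 1229880/88727 275226/88727; 66112/88727 275226/88727 103726/88727]

x̄ = F·x = [-3, 1, 3]
P̄ = F·P·Fᵀ + Q = [40 -24 36; -24 49 -10; 36 -10 57]
y = z − H·x̄ = [-7, -3]
S = H·P̄·Hᵀ + R = [928 -1373; -1373 2127]
K = P̄·Hᵀ·S⁻¹ = [-13104/88727 -19972/88727; 55519/88727 44181/88727; 51032/88727 20469/88727]
x' = x̄ + K·y = [-114537/88727, -432449/88727, -152450/88727]
P' = (I − K·H)·P̄ = [290696/88727 515240/88727 66112/88727; 515240/88727 1229880/88727 275226/88727; 66112/88727 275226/88727 103726/88727]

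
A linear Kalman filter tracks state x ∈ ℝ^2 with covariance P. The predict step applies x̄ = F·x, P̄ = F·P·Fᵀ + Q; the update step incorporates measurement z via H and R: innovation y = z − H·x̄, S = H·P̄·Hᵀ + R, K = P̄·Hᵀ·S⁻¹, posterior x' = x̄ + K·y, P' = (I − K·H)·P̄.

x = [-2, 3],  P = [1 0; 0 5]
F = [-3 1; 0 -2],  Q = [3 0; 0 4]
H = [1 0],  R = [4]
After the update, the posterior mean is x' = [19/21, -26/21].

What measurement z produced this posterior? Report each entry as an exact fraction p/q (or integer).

z = [-1]

x̄ = F·x = [9, -6]
P̄ = F·P·Fᵀ + Q = [17 -10; -10 24]
S = H·P̄·Hᵀ + R = [21]
K = P̄·Hᵀ·S⁻¹ = [17/21; -10/21]
x' − x̄ = [-170/21, 100/21] = K·y
y = (KᵀK)⁻¹·Kᵀ·(x' − x̄) = [-10]
z = y + H·x̄ = [-10] + [9] = [-1]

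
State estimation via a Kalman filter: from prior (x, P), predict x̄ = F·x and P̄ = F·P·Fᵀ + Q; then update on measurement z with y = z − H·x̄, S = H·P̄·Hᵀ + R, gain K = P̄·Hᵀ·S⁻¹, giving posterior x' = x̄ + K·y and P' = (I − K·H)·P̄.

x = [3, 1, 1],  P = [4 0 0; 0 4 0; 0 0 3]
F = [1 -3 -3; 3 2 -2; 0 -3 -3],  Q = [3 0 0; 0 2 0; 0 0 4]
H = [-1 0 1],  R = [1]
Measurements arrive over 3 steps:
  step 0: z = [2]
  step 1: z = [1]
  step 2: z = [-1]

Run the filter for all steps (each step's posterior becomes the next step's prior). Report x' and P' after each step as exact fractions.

step 0: x' = [-71/12, 4, -13/3], P' = [791/12 -1 196/3; -1 54 -2; 196/3 -2 197/3]
step 1: x' = [-11682/887, 2879/887, -10736/887], P' = [457354/887 -296845/887 458843/887; -296845/887 209874/887 -297626/887; 458843/887 -297626/887 461207/887]
step 2: x' = [5857177/464450, -433337/33175, 2702648/232225], P' = [88509857/464450 -3631317/33175 44267918/232225; -3631317/33175 2739578/33175 -3621366/33175; 44267918/232225 -3621366/33175 44512689/232225]

step 0: x̄ = F·x = [-3, 9, -6]
step 0: P̄ = F·P·Fᵀ + Q = [70 6 63; 6 66 -6; 63 -6 67]
step 0: y = z − H·x̄ = [5]
step 0: S = H·P̄·Hᵀ + R = [12]
step 0: K = P̄·Hᵀ·S⁻¹ = [-7/12; -1; 1/3]
step 0: x' = x̄ + K·y = [-71/12, 4, -13/3]
step 0: P' = (I − K·H)·P̄ = [791/12 -1 196/3; -1 54 -2; 196/3 -2 197/3]
step 1: x̄ = F·x = [-59/12, -13/12, 1]
step 1: P̄ = F·P·Fᵀ + Q = [8687/12 -5327/12 848; -5327/12 3527/12 -509; 848 -509 1045]
step 1: y = z − H·x̄ = [-59/12]
step 1: S = H·P̄·Hᵀ + R = [887/12]
step 1: K = P̄·Hᵀ·S⁻¹ = [1489/887; -781/887; 2364/887]
step 1: x' = x̄ + K·y = [-11682/887, 2879/887, -10736/887]
step 1: P' = (I − K·H)·P̄ = [457354/887 -296845/887 458843/887; -296845/887 209874/887 -297626/887; 458843/887 -297626/887 461207/887]
step 2: x̄ = F·x = [11889/887, -7816/887, 23571/887]
step 2: P̄ = F·P·Fᵀ + Q = [170488/887 -89298/887 196467/887; -89298/887 115036/887 50016/887; 196467/887 50016/887 686009/887]
step 2: y = z − H·x̄ = [-12569/887]
step 2: S = H·P̄·Hᵀ + R = [464450/887]
step 2: K = P̄·Hᵀ·S⁻¹ = [25979/464450; 9951/33175; 244771/232225]
step 2: x' = x̄ + K·y = [5857177/464450, -433337/33175, 2702648/232225]
step 2: P' = (I − K·H)·P̄ = [88509857/464450 -3631317/33175 44267918/232225; -3631317/33175 2739578/33175 -3621366/33175; 44267918/232225 -3621366/33175 44512689/232225]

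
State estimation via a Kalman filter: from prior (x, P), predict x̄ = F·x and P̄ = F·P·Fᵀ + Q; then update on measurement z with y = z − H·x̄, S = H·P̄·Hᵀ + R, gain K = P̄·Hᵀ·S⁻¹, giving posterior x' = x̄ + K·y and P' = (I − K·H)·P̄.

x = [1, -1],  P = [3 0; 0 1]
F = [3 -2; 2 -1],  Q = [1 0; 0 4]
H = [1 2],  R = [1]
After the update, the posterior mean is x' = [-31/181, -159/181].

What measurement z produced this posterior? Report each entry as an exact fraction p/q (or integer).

z = [-2]

x̄ = F·x = [5, 3]
P̄ = F·P·Fᵀ + Q = [32 20; 20 17]
S = H·P̄·Hᵀ + R = [181]
K = P̄·Hᵀ·S⁻¹ = [72/181; 54/181]
x' − x̄ = [-936/181, -702/181] = K·y
y = (KᵀK)⁻¹·Kᵀ·(x' − x̄) = [-13]
z = y + H·x̄ = [-13] + [11] = [-2]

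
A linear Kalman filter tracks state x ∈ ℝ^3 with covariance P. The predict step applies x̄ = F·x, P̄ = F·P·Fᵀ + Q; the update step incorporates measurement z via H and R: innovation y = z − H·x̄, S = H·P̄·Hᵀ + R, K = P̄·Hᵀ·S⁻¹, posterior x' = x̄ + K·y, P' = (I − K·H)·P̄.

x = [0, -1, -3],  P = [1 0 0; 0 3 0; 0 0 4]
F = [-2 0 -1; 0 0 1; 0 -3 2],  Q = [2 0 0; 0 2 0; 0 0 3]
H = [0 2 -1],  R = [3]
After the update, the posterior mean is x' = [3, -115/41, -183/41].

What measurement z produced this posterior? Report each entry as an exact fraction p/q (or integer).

x̄ = F·x = [3, -3, -3]
P̄ = F·P·Fᵀ + Q = [10 -4 -8; -4 6 8; -8 8 46]
S = H·P̄·Hᵀ + R = [41]
K = P̄·Hᵀ·S⁻¹ = [0; 4/41; -30/41]
x' − x̄ = [0, 8/41, -60/41] = K·y
y = (KᵀK)⁻¹·Kᵀ·(x' − x̄) = [2]
z = y + H·x̄ = [2] + [-3] = [-1]

z = [-1]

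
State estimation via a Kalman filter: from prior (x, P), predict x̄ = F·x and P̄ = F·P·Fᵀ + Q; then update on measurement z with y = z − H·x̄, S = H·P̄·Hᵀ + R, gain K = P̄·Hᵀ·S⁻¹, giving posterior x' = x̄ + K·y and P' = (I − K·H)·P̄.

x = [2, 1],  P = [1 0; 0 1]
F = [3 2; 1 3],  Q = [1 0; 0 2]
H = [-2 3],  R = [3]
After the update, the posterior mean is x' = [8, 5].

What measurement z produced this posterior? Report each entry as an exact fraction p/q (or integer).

x̄ = F·x = [8, 5]
P̄ = F·P·Fᵀ + Q = [14 9; 9 12]
S = H·P̄·Hᵀ + R = [59]
K = P̄·Hᵀ·S⁻¹ = [-1/59; 18/59]
x' − x̄ = [0, 0] = K·y
y = (KᵀK)⁻¹·Kᵀ·(x' − x̄) = [0]
z = y + H·x̄ = [0] + [-1] = [-1]

z = [-1]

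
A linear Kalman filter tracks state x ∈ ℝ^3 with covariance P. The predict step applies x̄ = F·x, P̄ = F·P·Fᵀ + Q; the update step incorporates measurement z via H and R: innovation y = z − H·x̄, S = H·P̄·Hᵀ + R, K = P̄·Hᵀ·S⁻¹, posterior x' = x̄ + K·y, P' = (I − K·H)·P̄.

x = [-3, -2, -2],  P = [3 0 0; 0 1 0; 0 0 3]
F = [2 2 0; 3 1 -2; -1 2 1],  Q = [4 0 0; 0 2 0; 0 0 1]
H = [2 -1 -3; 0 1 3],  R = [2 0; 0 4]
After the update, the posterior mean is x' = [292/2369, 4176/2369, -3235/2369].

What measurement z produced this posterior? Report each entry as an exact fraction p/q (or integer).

x̄ = F·x = [-10, -7, -3]
P̄ = F·P·Fᵀ + Q = [20 20 -2; 20 42 -13; -2 -13 11]
S = H·P̄·Hᵀ + R = [89 -35; -35 67]
K = P̄·Hᵀ·S⁻¹ = [1116/2369 1078/2369; 1292/2369 781/2369; -454/2369 470/2369]
x' − x̄ = [23982/2369, 20759/2369, 3872/2369] = K·y
y = (KᵀK)⁻¹·Kᵀ·(x' − x̄) = [7, 15]
z = y + H·x̄ = [7, 15] + [-4, -16] = [3, -1]

z = [3, -1]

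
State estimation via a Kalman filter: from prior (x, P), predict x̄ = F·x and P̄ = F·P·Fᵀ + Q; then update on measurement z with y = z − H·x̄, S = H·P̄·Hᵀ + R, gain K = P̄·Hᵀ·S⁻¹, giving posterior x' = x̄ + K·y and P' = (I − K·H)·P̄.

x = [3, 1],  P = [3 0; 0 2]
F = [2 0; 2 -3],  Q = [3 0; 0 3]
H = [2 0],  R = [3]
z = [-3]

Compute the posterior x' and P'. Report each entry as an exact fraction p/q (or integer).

x' = [-8/7, -19/7]
P' = [5/7 4/7; 4/7 167/7]

x̄ = F·x = [6, 3]
P̄ = F·P·Fᵀ + Q = [15 12; 12 33]
y = z − H·x̄ = [-15]
S = H·P̄·Hᵀ + R = [63]
K = P̄·Hᵀ·S⁻¹ = [10/21; 8/21]
x' = x̄ + K·y = [-8/7, -19/7]
P' = (I − K·H)·P̄ = [5/7 4/7; 4/7 167/7]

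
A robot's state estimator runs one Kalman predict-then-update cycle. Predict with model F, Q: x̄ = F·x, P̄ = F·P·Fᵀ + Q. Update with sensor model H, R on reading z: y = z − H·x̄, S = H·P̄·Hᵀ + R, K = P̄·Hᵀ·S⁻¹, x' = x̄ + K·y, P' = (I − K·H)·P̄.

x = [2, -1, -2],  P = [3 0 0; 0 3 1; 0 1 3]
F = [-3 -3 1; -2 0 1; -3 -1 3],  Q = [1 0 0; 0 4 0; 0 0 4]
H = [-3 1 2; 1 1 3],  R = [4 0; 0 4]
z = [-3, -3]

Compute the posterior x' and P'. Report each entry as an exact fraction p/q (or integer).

x̄ = F·x = [-5, -6, -11]
P̄ = F·P·Fᵀ + Q = [52 18 35; 18 19 26; 35 26 55]
y = z − H·x̄ = [10, 41]
S = H·P̄·Hᵀ + R = [287 42; 42 972]
K = P̄·Hᵀ·S⁻¹ = [-12241/46200 7583/39600; 1949/46200 4613/39600; 86/1155 227/990]
x' = x̄ + K·y = [55861/277200, -222329/277200, -5921/6930]
P' = (I − K·H)·P̄ = [130897/277200 133867/277200 -437/6930; 133867/277200 1354537/277200 -11327/6930; -437/6930 -11327/6930 604/693]

x' = [55861/277200, -222329/277200, -5921/6930]
P' = [130897/277200 133867/277200 -437/6930; 133867/277200 1354537/277200 -11327/6930; -437/6930 -11327/6930 604/693]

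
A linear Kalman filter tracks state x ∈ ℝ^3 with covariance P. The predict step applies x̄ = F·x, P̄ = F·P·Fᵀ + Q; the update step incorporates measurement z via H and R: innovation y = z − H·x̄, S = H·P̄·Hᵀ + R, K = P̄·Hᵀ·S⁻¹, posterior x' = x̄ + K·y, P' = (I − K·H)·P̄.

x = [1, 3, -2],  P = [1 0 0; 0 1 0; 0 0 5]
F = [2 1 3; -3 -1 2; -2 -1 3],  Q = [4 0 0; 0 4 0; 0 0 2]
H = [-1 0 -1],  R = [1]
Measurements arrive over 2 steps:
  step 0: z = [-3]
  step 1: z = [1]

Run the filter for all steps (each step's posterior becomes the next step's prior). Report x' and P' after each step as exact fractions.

step 0: x̄ = F·x = [-1, -10, -11]
step 0: P̄ = F·P·Fᵀ + Q = [54 23 40; 23 34 37; 40 37 52]
step 0: y = z − H·x̄ = [-15]
step 0: S = H·P̄·Hᵀ + R = [187]
step 0: K = P̄·Hᵀ·S⁻¹ = [-94/187; -60/187; -92/187]
step 0: x' = x̄ + K·y = [1223/187, -970/187, -677/187]
step 0: P' = (I − K·H)·P̄ = [1262/187 -1339/187 -1168/187; -1339/187 2758/187 1399/187; -1168/187 1399/187 1260/187]
step 1: x̄ = F·x = [-555/187, -4053/187, -3507/187]
step 1: P̄ = F·P·Fᵀ + Q = [8916/187 8366/187 8890/187; 8366/187 20290/187 19384/187; 8890/187 19384/187 19786/187]
step 1: y = z − H·x̄ = [-3875/187]
step 1: S = H·P̄·Hᵀ + R = [46669/187]
step 1: K = P̄·Hᵀ·S⁻¹ = [-17806/46669; -27750/46669; -28676/46669]
step 1: x' = x̄ + K·y = [230465/46669, -436461/46669, -281009/46669]
step 1: P' = (I − K·H)·P̄ = [529664/46669 -554458/46669 -511858/46669; -554458/46669 945730/46669 582208/46669; -511858/46669 582208/46669 540534/46669]

step 0: x' = [1223/187, -970/187, -677/187], P' = [1262/187 -1339/187 -1168/187; -1339/187 2758/187 1399/187; -1168/187 1399/187 1260/187]
step 1: x' = [230465/46669, -436461/46669, -281009/46669], P' = [529664/46669 -554458/46669 -511858/46669; -554458/46669 945730/46669 582208/46669; -511858/46669 582208/46669 540534/46669]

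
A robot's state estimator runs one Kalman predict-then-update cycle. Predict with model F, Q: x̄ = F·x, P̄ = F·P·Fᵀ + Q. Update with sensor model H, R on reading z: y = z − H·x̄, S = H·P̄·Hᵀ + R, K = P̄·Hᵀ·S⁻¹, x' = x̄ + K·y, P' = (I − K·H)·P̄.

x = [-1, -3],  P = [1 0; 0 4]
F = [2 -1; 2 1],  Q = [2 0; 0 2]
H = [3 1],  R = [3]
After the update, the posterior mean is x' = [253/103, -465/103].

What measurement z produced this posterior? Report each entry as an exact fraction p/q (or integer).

x̄ = F·x = [1, -5]
P̄ = F·P·Fᵀ + Q = [10 0; 0 10]
S = H·P̄·Hᵀ + R = [103]
K = P̄·Hᵀ·S⁻¹ = [30/103; 10/103]
x' − x̄ = [150/103, 50/103] = K·y
y = (KᵀK)⁻¹·Kᵀ·(x' − x̄) = [5]
z = y + H·x̄ = [5] + [-2] = [3]

z = [3]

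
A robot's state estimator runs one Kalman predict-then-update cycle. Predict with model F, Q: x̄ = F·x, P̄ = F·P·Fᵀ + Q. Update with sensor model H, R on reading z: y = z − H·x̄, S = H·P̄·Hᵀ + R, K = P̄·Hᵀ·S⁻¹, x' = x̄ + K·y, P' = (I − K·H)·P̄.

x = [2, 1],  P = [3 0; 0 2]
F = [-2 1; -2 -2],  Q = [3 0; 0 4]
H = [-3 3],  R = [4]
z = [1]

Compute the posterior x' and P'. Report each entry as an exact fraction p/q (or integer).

x̄ = F·x = [-3, -6]
P̄ = F·P·Fᵀ + Q = [17 8; 8 24]
y = z − H·x̄ = [10]
S = H·P̄·Hᵀ + R = [229]
K = P̄·Hᵀ·S⁻¹ = [-27/229; 48/229]
x' = x̄ + K·y = [-957/229, -894/229]
P' = (I − K·H)·P̄ = [3164/229 3128/229; 3128/229 3192/229]

x' = [-957/229, -894/229]
P' = [3164/229 3128/229; 3128/229 3192/229]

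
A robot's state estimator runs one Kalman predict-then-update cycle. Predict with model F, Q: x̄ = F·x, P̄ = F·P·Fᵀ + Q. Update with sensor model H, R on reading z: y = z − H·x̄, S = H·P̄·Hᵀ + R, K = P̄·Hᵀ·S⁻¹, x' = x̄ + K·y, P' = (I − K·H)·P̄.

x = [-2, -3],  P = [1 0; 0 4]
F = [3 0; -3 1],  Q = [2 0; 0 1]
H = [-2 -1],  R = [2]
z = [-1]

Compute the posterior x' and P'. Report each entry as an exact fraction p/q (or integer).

x' = [-7/12, 4/3]
P' = [95/24 -41/6; -41/6 40/3]

x̄ = F·x = [-6, 3]
P̄ = F·P·Fᵀ + Q = [11 -9; -9 14]
y = z − H·x̄ = [-10]
S = H·P̄·Hᵀ + R = [24]
K = P̄·Hᵀ·S⁻¹ = [-13/24; 1/6]
x' = x̄ + K·y = [-7/12, 4/3]
P' = (I − K·H)·P̄ = [95/24 -41/6; -41/6 40/3]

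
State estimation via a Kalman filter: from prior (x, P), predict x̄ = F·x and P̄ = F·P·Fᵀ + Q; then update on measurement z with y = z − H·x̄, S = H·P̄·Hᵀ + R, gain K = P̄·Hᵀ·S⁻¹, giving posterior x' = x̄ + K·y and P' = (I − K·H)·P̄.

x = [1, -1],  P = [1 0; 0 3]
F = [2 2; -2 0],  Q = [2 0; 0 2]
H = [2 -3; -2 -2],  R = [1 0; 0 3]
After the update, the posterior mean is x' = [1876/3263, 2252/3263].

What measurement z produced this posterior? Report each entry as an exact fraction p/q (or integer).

z = [-1, -3]

x̄ = F·x = [0, -2]
P̄ = F·P·Fᵀ + Q = [18 -4; -4 6]
S = H·P̄·Hᵀ + R = [175 -44; -44 67]
K = P̄·Hᵀ·S⁻¹ = [1984/9789 -2788/9789; -1918/9789 -1844/9789]
x' − x̄ = [1876/3263, 8778/3263] = K·y
y = (KᵀK)⁻¹·Kᵀ·(x' − x̄) = [-7, -7]
z = y + H·x̄ = [-7, -7] + [6, 4] = [-1, -3]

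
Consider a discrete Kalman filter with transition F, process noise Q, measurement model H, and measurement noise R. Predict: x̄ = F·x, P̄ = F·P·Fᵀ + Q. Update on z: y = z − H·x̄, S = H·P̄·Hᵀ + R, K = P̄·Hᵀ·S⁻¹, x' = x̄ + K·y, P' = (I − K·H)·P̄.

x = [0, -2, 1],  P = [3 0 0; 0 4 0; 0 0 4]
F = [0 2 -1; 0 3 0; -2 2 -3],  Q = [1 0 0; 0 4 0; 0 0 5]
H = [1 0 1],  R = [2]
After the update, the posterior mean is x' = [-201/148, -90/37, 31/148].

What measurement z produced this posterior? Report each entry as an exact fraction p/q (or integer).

x̄ = F·x = [-5, -6, -7]
P̄ = F·P·Fᵀ + Q = [21 24 28; 24 40 24; 28 24 69]
S = H·P̄·Hᵀ + R = [148]
K = P̄·Hᵀ·S⁻¹ = [49/148; 12/37; 97/148]
x' − x̄ = [539/148, 132/37, 1067/148] = K·y
y = (KᵀK)⁻¹·Kᵀ·(x' − x̄) = [11]
z = y + H·x̄ = [11] + [-12] = [-1]

z = [-1]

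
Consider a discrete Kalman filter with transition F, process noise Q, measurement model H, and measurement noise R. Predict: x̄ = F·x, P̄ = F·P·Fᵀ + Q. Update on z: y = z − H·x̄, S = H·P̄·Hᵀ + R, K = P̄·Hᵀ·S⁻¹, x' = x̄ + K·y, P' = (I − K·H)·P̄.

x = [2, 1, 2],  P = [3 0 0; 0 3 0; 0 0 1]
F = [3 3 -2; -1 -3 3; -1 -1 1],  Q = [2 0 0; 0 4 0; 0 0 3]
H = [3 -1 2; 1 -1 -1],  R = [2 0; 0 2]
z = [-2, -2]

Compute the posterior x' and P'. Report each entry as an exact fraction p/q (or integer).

x̄ = F·x = [5, 1, -1]
P̄ = F·P·Fᵀ + Q = [60 -42 -20; -42 43 15; -20 15 10]
y = z − H·x̄ = [-14, -7]
S = H·P̄·Hᵀ + R = [577 376; 376 269]
K = P̄·Hᵀ·S⁻¹ = [3086/13837 1962/13837; 209/13837 -5436/13837; 2125/13837 -5285/13837]
x' = x̄ + K·y = [12247/13837, 48963/13837, -6592/13837]
P' = (I − K·H)·P̄ = [29204/13837 44000/13837 -18720/13837; 44000/13837 80442/13837 -25570/13837; -18720/13837 -25570/13837 17420/13837]

x' = [12247/13837, 48963/13837, -6592/13837]
P' = [29204/13837 44000/13837 -18720/13837; 44000/13837 80442/13837 -25570/13837; -18720/13837 -25570/13837 17420/13837]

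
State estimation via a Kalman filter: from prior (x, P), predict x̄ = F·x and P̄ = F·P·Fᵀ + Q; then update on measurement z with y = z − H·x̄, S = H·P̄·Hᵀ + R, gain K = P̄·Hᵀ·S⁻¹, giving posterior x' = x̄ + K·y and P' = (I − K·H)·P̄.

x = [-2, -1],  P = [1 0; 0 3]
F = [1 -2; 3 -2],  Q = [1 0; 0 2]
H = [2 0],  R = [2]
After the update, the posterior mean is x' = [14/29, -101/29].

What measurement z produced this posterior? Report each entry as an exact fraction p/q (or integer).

z = [1]

x̄ = F·x = [0, -4]
P̄ = F·P·Fᵀ + Q = [14 15; 15 23]
S = H·P̄·Hᵀ + R = [58]
K = P̄·Hᵀ·S⁻¹ = [14/29; 15/29]
x' − x̄ = [14/29, 15/29] = K·y
y = (KᵀK)⁻¹·Kᵀ·(x' − x̄) = [1]
z = y + H·x̄ = [1] + [0] = [1]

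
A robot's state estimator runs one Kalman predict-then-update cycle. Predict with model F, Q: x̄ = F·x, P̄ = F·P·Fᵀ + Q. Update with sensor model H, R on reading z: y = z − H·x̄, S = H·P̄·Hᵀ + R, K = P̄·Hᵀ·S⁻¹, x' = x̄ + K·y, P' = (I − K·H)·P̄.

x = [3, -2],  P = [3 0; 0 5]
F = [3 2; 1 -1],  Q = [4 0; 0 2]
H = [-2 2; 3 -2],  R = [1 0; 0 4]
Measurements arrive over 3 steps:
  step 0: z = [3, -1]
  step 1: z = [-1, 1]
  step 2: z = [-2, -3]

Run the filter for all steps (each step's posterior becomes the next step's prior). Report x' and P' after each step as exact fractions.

step 0: x̄ = F·x = [5, 5]
step 0: P̄ = F·P·Fᵀ + Q = [51 -1; -1 10]
step 0: y = z − H·x̄ = [3, -6]
step 0: S = H·P̄·Hᵀ + R = [253 -356; -356 515]
step 0: K = P̄·Hᵀ·S⁻¹ = [1620/3559 2191/3559; 3142/3559 2013/3559]
step 0: x' = x̄ + K·y = [9509/3559, 15143/3559]
step 0: P' = (I − K·H)·P̄ = [10384/3559 11194/3559; 11194/3559 12765/3559]
step 1: x̄ = F·x = [58813/3559, -5634/3559]
step 1: P̄ = F·P·Fᵀ + Q = [293080/3559 -5572/3559; -5572/3559 7879/3559]
step 1: y = z − H·x̄ = [125335/3559, -184148/3559]
step 1: S = H·P̄·Hᵀ + R = [1251971/3559 -1845716/3559; -1845716/3559 2750336/3559]
step 1: K = P̄·Hᵀ·S⁻¹ = [428/25761 8627/25761; 493529/1288050 1263971/5152200]
step 1: x' = x̄ + K·y = [-5597/25761, -504334/644025]
step 1: P' = (I − K·H)·P̄ = [34936/25761 35150/25761; 35150/25761 4008529/2576100]
step 2: x̄ = F·x = [-1428443/644025, 364409/644025]
step 2: P̄ = F·P·Fᵀ + Q = [24990229/644025 -525629/1288050; -525629/1288050 5624329/2576100]
step 2: y = z − H·x̄ = [-4873754/644025, 3082072/644025]
step 2: S = H·P̄·Hᵀ + R = [108331786/644025 -158193848/644025; -158193848/644025 236266264/644025]
step 2: K = P̄·Hᵀ·S⁻¹ = [1973575/110603782 18331829/55301891; 85017649/221207564 53553085/221207564]
step 2: x' = x̄ + K·y = [-42397332/55301891, -130965891/110603782]
step 2: P' = (I − K·H)·P̄ = [148628207/110603782 299229989/221207564; 299229989/221207564 683477627/442415128]

step 0: x' = [9509/3559, 15143/3559], P' = [10384/3559 11194/3559; 11194/3559 12765/3559]
step 1: x' = [-5597/25761, -504334/644025], P' = [34936/25761 35150/25761; 35150/25761 4008529/2576100]
step 2: x' = [-42397332/55301891, -130965891/110603782], P' = [148628207/110603782 299229989/221207564; 299229989/221207564 683477627/442415128]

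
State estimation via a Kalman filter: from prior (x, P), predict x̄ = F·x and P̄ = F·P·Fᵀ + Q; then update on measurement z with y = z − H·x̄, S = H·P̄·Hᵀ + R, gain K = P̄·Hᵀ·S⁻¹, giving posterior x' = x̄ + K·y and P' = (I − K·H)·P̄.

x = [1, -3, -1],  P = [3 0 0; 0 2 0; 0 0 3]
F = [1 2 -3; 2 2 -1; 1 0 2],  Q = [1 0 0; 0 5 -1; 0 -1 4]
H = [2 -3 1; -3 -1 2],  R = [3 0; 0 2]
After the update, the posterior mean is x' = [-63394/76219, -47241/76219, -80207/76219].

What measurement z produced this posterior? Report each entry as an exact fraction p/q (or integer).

z = [-1, 1]

x̄ = F·x = [-2, -3, -1]
P̄ = F·P·Fᵀ + Q = [39 23 -15; 23 28 -1; -15 -1 19]
S = H·P̄·Hᵀ + R = [100 41; 41 779]
K = P̄·Hᵀ·S⁻¹ = [56/1859 -16754/76219; -642/1859 -8301/76219; -236/1859 8728/76219]
x' − x̄ = [89044/76219, 181416/76219, -3988/76219] = K·y
y = (KᵀK)⁻¹·Kᵀ·(x' − x̄) = [-5, -6]
z = y + H·x̄ = [-5, -6] + [4, 7] = [-1, 1]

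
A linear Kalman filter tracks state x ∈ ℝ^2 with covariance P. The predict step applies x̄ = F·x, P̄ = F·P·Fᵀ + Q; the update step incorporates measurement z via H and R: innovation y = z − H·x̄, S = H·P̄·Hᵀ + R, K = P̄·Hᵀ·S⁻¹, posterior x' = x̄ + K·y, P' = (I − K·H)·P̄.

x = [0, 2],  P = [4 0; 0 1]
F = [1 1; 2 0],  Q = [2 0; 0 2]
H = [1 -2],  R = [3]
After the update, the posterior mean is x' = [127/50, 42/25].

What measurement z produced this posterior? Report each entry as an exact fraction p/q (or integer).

z = [-1]

x̄ = F·x = [2, 0]
P̄ = F·P·Fᵀ + Q = [7 8; 8 18]
S = H·P̄·Hᵀ + R = [50]
K = P̄·Hᵀ·S⁻¹ = [-9/50; -14/25]
x' − x̄ = [27/50, 42/25] = K·y
y = (KᵀK)⁻¹·Kᵀ·(x' − x̄) = [-3]
z = y + H·x̄ = [-3] + [2] = [-1]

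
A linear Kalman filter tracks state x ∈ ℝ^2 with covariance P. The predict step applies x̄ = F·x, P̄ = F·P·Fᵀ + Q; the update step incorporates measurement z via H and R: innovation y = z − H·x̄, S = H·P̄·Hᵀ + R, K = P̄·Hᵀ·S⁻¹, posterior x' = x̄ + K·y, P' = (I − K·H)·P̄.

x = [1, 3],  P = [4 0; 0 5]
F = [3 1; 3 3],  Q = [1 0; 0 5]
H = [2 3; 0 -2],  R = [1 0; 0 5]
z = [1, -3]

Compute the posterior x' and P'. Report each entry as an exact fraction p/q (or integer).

x' = [-37431/24295, 6696/4859]
P' = [49749/24295 -6015/4859; -6015/4859 4130/4859]

x̄ = F·x = [6, 12]
P̄ = F·P·Fᵀ + Q = [42 51; 51 86]
y = z − H·x̄ = [-47, 21]
S = H·P̄·Hᵀ + R = [1555 -720; -720 349]
K = P̄·Hᵀ·S⁻¹ = [9273/24295 2406/4859; 360/4859 -1652/4859]
x' = x̄ + K·y = [-37431/24295, 6696/4859]
P' = (I − K·H)·P̄ = [49749/24295 -6015/4859; -6015/4859 4130/4859]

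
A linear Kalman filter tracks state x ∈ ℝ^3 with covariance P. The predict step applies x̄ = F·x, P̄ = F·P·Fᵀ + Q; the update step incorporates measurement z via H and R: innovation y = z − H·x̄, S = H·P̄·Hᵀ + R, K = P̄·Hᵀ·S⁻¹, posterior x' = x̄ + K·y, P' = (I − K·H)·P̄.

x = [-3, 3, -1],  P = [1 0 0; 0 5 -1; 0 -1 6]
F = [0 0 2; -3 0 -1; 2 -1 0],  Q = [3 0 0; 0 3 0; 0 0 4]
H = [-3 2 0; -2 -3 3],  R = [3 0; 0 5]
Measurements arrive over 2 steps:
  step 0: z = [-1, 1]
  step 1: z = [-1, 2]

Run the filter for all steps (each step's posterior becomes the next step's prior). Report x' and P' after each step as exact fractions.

step 0: x̄ = F·x = [-2, 10, -9]
step 0: P̄ = F·P·Fᵀ + Q = [27 -12 2; -12 18 -7; 2 -7 13]
step 0: y = z − H·x̄ = [-27, 54]
step 0: S = H·P̄·Hᵀ + R = [462 -66; -66 350]
step 0: K = P̄·Hᵀ·S⁻¹ = [-6257/26224 -189/2384; 3639/26224 -285/2384; -413/19668 93/596]
step 0: x' = x̄ + K·y = [4225/26224, -5303/26224, -45/6556]
step 0: P' = (I − K·H)·P̄ = [26115/26224 29787/26224 10933/6556; 29787/26224 50139/26224 16193/6556; 10933/6556 16193/6556 18890/4917]
step 1: x̄ = F·x = [-45/3278, -12495/26224, 13753/26224]
step 1: P̄ = F·P·Fᵀ + Q = [90311/4917 -173957/9834 5673/3278; -173957/9834 2030537/78672 -90021/26224; 5673/3278 -90021/26224 140347/26224]
step 1: y = z − H·x̄ = [-1157/13112, -307/298]
step 1: S = H·P̄·Hᵀ + R = [9515705/19668 -75667/447; -75667/447 167783/894]
step 1: K = P̄·Hᵀ·S⁻¹ = [-47693704/222235099 -192813660/2444586089; 77140591/444470198 -299208534/2444586089; 11531199/444470198 355392039/2444586089]
step 1: x' = x̄ + K·y = [422742403/4889172178, -893969407/2444586089, 910325030/2444586089]
step 1: P' = (I − K·H)·P̄ = [1581823467/2444586089 3171578169/4889172178 4637963925/4889172178; 3171578169/4889172178 6030187005/4889172178 7147210671/4889172178; 4637963925/4889172178 7147210671/4889172178 11423826751/4889172178]

step 0: x' = [4225/26224, -5303/26224, -45/6556], P' = [26115/26224 29787/26224 10933/6556; 29787/26224 50139/26224 16193/6556; 10933/6556 16193/6556 18890/4917]
step 1: x' = [422742403/4889172178, -893969407/2444586089, 910325030/2444586089], P' = [1581823467/2444586089 3171578169/4889172178 4637963925/4889172178; 3171578169/4889172178 6030187005/4889172178 7147210671/4889172178; 4637963925/4889172178 7147210671/4889172178 11423826751/4889172178]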